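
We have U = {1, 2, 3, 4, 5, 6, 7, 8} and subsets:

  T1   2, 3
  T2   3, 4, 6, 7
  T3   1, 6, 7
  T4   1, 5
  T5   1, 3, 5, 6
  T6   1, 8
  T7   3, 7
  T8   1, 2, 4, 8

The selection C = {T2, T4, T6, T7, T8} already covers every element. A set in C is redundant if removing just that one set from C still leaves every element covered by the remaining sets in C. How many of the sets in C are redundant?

2

Drop T2: 6 uncovered — not redundant.
Drop T4: 5 uncovered — not redundant.
Drop T6: the rest still cover every element — redundant.
Drop T7: the rest still cover every element — redundant.
Drop T8: 2 uncovered — not redundant.
2 redundant: T6, T7.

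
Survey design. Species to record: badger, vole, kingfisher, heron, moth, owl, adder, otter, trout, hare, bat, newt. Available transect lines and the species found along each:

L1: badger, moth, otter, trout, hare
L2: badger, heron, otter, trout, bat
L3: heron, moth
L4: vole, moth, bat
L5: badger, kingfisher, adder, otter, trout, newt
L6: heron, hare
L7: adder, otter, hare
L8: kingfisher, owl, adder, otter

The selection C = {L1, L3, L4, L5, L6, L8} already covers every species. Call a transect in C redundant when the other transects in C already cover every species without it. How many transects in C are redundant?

3

Drop L1: the rest still cover every species — redundant.
Drop L3: the rest still cover every species — redundant.
Drop L4: vole, bat uncovered — not redundant.
Drop L5: newt uncovered — not redundant.
Drop L6: the rest still cover every species — redundant.
Drop L8: owl uncovered — not redundant.
3 redundant: L1, L3, L6.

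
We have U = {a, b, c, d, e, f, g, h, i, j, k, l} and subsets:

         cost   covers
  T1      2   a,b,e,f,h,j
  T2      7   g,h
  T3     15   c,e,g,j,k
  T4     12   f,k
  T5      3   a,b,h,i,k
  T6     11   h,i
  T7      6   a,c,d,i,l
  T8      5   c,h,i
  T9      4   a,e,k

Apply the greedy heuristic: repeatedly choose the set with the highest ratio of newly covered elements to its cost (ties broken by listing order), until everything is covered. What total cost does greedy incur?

18

Pick 1: T1 adds 6 new (a, b, e, f, h, j) at cost 2 (ratio 6/2).
Pick 2: T5 adds 2 new (i, k) at cost 3 (ratio 2/3).
Pick 3: T7 adds 3 new (c, d, l) at cost 6 (ratio 3/6).
Pick 4: T2 adds 1 new (g) at cost 7 (ratio 1/7).
Greedy total cost: 2 + 3 + 6 + 7 = 18.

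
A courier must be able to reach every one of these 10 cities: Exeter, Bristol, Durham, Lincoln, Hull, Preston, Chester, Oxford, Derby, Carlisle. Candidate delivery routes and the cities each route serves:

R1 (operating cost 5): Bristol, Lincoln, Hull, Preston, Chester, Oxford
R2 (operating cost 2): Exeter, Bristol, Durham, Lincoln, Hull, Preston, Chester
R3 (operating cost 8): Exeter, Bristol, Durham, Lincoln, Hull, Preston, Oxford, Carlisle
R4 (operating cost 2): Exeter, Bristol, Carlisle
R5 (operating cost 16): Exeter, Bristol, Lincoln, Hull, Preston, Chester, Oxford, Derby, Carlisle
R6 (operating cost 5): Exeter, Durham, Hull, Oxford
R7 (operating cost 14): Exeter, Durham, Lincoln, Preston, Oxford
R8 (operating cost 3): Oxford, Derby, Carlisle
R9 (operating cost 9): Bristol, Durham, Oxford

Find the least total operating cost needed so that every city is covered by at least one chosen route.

R2, R8 cover every city at operating cost 2 + 3 = 5.
Any cover uses at least 2 routes; among all covering selections none totals below 5.

5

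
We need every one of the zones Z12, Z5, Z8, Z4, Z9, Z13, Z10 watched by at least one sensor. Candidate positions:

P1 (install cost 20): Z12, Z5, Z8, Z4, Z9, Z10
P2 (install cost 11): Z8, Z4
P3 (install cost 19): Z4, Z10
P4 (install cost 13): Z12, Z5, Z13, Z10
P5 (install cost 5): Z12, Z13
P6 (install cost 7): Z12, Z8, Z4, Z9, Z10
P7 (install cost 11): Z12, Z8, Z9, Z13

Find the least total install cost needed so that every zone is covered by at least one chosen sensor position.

P4, P6 cover every zone at install cost 13 + 7 = 20.
Any cover uses at least 2 sensor positions; among all covering selections none totals below 20.

20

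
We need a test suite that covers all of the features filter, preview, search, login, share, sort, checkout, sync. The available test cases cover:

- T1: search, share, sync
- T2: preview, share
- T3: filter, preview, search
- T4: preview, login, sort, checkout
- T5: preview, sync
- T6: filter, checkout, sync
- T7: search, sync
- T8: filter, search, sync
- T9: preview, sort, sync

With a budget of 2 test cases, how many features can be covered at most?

Choosing T1, T4 covers {preview, search, login, share, sort, checkout, sync} — 7 features.
No choice of 2 test cases does better; here filter is left uncovered.

7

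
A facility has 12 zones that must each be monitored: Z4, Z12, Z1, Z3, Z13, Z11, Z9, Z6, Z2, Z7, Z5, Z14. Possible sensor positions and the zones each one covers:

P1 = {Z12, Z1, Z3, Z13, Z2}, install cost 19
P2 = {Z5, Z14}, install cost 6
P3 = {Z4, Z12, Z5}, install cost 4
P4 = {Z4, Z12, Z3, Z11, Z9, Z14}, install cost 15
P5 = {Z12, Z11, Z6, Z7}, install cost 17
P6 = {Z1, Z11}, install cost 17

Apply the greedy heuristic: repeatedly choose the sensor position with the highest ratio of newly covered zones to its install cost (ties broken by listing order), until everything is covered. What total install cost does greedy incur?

Pick 1: P3 adds 3 new (Z4, Z12, Z5) at install cost 4 (ratio 3/4).
Pick 2: P4 adds 4 new (Z3, Z11, Z9, Z14) at install cost 15 (ratio 4/15).
Pick 3: P1 adds 3 new (Z1, Z13, Z2) at install cost 19 (ratio 3/19).
Pick 4: P5 adds 2 new (Z6, Z7) at install cost 17 (ratio 2/17).
Greedy total install cost: 4 + 15 + 19 + 17 = 55.

55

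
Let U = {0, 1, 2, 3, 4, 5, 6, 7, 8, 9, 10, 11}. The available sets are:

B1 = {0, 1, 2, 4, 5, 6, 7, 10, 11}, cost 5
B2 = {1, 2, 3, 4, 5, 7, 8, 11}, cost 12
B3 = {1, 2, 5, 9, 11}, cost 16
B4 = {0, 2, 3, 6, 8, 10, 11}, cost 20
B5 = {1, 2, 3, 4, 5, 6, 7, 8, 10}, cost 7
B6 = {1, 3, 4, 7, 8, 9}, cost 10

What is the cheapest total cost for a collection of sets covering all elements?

15

B1, B6 cover every element at cost 5 + 10 = 15.
Any cover uses at least 2 sets; among all covering selections none totals below 15.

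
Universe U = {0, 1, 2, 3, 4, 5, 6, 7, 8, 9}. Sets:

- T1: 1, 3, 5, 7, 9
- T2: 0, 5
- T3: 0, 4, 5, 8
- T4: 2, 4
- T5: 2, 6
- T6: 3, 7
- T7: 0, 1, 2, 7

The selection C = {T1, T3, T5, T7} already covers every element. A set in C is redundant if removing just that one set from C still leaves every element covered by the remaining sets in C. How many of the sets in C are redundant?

Drop T1: 3, 9 uncovered — not redundant.
Drop T3: 4, 8 uncovered — not redundant.
Drop T5: 6 uncovered — not redundant.
Drop T7: the rest still cover every element — redundant.
1 redundant: T7.

1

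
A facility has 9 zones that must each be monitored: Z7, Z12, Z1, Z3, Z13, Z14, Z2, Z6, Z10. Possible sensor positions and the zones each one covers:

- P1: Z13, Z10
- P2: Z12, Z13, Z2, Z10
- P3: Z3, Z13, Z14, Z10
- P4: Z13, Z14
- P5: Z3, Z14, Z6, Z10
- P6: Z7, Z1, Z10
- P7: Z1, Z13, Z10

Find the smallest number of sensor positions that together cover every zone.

P2, P5, P6 together cover {Z7, Z12, Z1, Z3, Z13, Z14, Z2, Z6, Z10} — every zone.
No 2 of the 7 sensor positions cover everything (all 21 pairs fall short), so 3 is minimum.

3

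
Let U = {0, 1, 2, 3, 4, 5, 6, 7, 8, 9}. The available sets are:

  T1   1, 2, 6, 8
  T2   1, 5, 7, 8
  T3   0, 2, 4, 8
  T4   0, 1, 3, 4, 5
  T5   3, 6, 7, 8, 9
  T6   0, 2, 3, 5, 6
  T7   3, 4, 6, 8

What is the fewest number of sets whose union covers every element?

3

T1, T4, T5 together cover {0, 1, 2, 3, 4, 5, 6, 7, 8, 9} — every element.
No 2 of the 7 sets cover everything (all 21 pairs fall short), so 3 is minimum.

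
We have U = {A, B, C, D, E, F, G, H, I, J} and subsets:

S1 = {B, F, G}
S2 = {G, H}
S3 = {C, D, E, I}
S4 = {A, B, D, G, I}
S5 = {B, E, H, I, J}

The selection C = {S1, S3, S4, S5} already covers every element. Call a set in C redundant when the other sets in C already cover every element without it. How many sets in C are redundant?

0

Drop S1: F uncovered — not redundant.
Drop S3: C uncovered — not redundant.
Drop S4: A uncovered — not redundant.
Drop S5: H, J uncovered — not redundant.
None of the sets in C is redundant.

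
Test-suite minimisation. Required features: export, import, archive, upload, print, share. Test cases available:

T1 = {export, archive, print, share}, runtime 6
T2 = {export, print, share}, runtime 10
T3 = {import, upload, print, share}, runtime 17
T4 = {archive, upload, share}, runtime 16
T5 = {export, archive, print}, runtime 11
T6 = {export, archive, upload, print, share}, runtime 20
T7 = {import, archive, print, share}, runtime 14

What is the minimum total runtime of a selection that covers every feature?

T1, T3 cover every feature at runtime 6 + 17 = 23.
Any cover uses at least 2 test cases; among all covering selections none totals below 23.

23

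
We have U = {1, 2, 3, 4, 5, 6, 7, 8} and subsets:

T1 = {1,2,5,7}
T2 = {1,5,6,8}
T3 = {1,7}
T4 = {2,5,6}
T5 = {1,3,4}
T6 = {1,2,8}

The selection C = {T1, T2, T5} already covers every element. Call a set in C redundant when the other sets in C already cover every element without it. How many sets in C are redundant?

Drop T1: 2, 7 uncovered — not redundant.
Drop T2: 6, 8 uncovered — not redundant.
Drop T5: 3, 4 uncovered — not redundant.
None of the sets in C is redundant.

0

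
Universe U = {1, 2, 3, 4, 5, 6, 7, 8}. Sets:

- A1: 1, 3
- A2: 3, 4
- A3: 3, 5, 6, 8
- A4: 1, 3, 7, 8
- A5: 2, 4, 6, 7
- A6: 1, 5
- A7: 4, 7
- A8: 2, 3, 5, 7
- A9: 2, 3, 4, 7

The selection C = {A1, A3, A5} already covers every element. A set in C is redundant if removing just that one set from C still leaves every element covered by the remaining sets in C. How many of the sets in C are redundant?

0

Drop A1: 1 uncovered — not redundant.
Drop A3: 5, 8 uncovered — not redundant.
Drop A5: 2, 4, 7 uncovered — not redundant.
None of the sets in C is redundant.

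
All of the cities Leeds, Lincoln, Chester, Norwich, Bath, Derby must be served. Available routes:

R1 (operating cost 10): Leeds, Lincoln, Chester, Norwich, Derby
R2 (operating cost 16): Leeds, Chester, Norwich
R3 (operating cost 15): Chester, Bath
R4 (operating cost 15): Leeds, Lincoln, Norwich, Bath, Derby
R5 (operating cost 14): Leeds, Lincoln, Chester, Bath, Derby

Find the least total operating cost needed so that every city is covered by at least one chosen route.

R1, R5 cover every city at operating cost 10 + 14 = 24.
Any cover uses at least 2 routes; among all covering selections none totals below 24.

24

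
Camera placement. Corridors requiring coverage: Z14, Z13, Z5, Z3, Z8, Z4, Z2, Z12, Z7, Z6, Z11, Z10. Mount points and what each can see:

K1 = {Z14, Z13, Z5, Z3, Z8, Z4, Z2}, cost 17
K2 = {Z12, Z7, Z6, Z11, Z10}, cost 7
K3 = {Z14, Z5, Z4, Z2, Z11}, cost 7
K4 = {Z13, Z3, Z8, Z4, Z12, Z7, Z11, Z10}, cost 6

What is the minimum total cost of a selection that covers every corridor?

20

K2, K3, K4 cover every corridor at cost 7 + 7 + 6 = 20.
Any cover uses at least 2 camera mounts; among all covering selections none totals below 20.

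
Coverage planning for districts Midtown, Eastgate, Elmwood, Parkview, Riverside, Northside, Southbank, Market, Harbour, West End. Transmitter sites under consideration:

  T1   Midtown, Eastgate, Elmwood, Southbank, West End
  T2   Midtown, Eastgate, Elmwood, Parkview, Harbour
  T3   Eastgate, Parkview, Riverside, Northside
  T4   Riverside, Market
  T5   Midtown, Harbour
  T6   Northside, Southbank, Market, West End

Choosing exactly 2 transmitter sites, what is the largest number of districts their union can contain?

9

Choosing T2, T6 covers {Midtown, Eastgate, Elmwood, Parkview, Northside, Southbank, Market, Harbour, West End} — 9 districts.
No choice of 2 transmitter sites does better; here Riverside is left uncovered.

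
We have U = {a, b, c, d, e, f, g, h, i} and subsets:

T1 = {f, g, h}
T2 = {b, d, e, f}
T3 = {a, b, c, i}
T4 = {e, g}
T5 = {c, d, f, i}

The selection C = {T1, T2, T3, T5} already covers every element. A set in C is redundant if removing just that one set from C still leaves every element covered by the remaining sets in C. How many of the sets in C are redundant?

1

Drop T1: g, h uncovered — not redundant.
Drop T2: e uncovered — not redundant.
Drop T3: a uncovered — not redundant.
Drop T5: the rest still cover every element — redundant.
1 redundant: T5.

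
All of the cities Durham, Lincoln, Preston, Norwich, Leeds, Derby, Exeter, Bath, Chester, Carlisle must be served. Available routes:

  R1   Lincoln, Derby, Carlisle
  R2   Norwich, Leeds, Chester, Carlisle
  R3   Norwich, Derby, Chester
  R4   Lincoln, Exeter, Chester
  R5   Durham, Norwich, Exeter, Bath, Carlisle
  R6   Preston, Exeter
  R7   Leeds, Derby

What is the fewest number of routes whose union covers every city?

R1, R2, R5, R6 together cover {Durham, Lincoln, Preston, Norwich, Leeds, Derby, Exeter, Bath, Chester, Carlisle} — every city.
No 3 of the 7 routes cover everything (all 35 triples fall short), so 4 is minimum.

4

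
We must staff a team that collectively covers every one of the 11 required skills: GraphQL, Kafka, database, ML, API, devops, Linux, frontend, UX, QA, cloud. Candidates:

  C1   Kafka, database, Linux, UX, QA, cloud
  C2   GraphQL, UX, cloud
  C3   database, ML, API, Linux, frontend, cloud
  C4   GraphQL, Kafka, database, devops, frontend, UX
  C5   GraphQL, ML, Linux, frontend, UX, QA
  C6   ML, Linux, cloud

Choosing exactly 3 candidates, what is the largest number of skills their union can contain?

11

Choosing C1, C3, C4 covers {GraphQL, Kafka, database, ML, API, devops, Linux, frontend, UX, QA, cloud} — 11 skills.
That is all 11 skills.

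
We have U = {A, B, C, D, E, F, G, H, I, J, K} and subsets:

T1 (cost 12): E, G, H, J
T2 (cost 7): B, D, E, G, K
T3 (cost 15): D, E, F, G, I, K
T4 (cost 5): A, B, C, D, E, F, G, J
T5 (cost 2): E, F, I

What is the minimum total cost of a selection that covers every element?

T1, T2, T4, T5 cover every element at cost 12 + 7 + 5 + 2 = 26.
Any cover uses at least 3 sets; among all covering selections none totals below 26.

26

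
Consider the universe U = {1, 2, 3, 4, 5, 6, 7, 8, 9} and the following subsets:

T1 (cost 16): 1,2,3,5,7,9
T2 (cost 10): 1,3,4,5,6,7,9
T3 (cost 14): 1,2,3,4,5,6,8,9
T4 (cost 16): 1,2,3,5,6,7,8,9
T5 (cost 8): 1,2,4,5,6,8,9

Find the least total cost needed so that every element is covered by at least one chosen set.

T2, T5 cover every element at cost 10 + 8 = 18.
Any cover uses at least 2 sets; among all covering selections none totals below 18.

18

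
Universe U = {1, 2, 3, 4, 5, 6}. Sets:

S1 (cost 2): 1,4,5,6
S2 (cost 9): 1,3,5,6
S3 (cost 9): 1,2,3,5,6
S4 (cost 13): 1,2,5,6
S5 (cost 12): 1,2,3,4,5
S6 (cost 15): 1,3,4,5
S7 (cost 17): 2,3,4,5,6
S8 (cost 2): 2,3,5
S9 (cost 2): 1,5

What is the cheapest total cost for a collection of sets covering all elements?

4

S1, S8 cover every element at cost 2 + 2 = 4.
Any cover uses at least 2 sets; among all covering selections none totals below 4.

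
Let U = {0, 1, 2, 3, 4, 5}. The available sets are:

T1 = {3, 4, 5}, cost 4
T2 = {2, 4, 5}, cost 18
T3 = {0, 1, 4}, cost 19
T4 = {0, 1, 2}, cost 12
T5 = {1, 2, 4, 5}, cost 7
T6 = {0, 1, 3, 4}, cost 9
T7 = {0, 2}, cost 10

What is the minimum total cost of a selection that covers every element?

16

T1, T4 cover every element at cost 4 + 12 = 16.
Any cover uses at least 2 sets; among all covering selections none totals below 16.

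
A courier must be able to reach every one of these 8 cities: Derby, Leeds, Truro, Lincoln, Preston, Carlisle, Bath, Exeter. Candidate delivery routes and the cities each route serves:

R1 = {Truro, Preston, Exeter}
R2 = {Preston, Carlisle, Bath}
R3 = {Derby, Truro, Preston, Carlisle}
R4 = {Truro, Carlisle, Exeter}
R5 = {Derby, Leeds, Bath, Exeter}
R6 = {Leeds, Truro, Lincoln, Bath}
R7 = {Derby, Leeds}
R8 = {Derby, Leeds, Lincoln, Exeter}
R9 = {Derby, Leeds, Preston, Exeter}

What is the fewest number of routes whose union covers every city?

R1, R2, R8 together cover {Derby, Leeds, Truro, Lincoln, Preston, Carlisle, Bath, Exeter} — every city.
No 2 of the 9 routes cover everything (all 36 pairs fall short), so 3 is minimum.

3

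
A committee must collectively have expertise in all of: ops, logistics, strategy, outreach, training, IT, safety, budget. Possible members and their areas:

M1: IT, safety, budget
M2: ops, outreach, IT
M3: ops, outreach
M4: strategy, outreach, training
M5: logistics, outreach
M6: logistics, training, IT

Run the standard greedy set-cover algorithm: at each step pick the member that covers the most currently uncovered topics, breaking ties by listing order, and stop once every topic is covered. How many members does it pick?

4

Pick 1: M1 covers 3 new topics (IT, safety, budget).
Pick 2: M4 covers 3 new topics (strategy, outreach, training).
Pick 3: M2 covers 1 new topics (ops).
Pick 4: M5 covers 1 new topics (logistics).
Greedy uses 4 members.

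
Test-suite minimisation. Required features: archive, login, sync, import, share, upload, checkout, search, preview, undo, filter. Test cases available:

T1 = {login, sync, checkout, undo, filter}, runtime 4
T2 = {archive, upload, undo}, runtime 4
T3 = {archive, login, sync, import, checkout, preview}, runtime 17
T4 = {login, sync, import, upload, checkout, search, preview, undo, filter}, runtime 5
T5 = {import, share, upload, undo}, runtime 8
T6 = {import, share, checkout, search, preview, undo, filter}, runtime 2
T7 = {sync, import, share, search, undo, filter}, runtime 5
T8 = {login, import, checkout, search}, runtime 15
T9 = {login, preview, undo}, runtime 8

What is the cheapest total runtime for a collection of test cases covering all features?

T1, T2, T6 cover every feature at runtime 4 + 4 + 2 = 10.
Any cover uses at least 3 test cases; among all covering selections none totals below 10.
Greedy by coverage-per-runtime would pick T6, T4, T2 for 11 — worse than the optimum 10.

10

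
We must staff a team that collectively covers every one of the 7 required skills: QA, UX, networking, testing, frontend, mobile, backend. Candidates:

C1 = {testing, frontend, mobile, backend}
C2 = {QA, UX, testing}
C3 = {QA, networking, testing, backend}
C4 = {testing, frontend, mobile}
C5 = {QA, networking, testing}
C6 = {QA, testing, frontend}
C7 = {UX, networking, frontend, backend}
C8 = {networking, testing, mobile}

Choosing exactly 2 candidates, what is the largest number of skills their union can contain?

6

Choosing C1, C2 covers {QA, UX, testing, frontend, mobile, backend} — 6 skills.
No choice of 2 candidates does better; here networking is left uncovered.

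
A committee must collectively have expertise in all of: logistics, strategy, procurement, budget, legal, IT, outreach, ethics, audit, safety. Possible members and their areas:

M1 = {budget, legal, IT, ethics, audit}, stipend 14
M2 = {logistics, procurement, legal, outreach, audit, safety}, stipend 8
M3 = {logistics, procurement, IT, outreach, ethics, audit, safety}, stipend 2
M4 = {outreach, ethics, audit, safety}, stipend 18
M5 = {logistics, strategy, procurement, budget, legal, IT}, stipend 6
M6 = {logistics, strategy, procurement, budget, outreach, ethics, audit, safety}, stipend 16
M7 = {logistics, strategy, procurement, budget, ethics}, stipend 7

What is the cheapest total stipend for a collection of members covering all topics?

8

M3, M5 cover every topic at stipend 2 + 6 = 8.
Any cover uses at least 2 members; among all covering selections none totals below 8.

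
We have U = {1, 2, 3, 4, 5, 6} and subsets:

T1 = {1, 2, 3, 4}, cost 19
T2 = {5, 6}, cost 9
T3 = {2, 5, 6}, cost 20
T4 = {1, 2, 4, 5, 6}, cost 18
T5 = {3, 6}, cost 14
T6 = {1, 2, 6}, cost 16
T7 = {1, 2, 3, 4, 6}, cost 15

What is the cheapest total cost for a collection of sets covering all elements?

24

T2, T7 cover every element at cost 9 + 15 = 24.
Any cover uses at least 2 sets; among all covering selections none totals below 24.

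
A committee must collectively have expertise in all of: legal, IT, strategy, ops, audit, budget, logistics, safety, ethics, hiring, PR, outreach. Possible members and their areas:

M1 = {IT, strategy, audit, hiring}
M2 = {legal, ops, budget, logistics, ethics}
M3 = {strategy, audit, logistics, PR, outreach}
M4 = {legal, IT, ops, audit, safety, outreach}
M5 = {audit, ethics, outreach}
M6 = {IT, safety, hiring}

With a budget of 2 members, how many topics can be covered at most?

9

Choosing M1, M2 covers {legal, IT, strategy, ops, audit, budget, logistics, ethics, hiring} — 9 topics.
No choice of 2 members does better; here safety, PR, outreach are left uncovered.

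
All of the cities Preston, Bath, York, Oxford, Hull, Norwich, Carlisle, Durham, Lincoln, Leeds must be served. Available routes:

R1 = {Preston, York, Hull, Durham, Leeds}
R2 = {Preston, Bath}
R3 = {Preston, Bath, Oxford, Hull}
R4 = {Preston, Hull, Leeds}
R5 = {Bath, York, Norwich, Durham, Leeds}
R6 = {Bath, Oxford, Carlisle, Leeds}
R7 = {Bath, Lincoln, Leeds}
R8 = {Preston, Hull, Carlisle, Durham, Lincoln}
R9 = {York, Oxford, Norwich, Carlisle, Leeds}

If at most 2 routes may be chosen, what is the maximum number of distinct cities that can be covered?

9

Choosing R5, R8 covers {Preston, Bath, York, Hull, Norwich, Carlisle, Durham, Lincoln, Leeds} — 9 cities.
No choice of 2 routes does better; here Oxford is left uncovered.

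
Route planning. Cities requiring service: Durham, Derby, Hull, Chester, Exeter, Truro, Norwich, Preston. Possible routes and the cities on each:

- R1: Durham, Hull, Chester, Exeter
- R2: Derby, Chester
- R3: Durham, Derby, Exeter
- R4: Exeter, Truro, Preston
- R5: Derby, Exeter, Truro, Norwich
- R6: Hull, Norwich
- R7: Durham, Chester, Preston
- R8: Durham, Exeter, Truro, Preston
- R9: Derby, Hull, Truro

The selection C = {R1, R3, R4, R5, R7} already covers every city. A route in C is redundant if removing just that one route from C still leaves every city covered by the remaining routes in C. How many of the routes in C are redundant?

Drop R1: Hull uncovered — not redundant.
Drop R3: the rest still cover every city — redundant.
Drop R4: the rest still cover every city — redundant.
Drop R5: Norwich uncovered — not redundant.
Drop R7: the rest still cover every city — redundant.
3 redundant: R3, R4, R7.

3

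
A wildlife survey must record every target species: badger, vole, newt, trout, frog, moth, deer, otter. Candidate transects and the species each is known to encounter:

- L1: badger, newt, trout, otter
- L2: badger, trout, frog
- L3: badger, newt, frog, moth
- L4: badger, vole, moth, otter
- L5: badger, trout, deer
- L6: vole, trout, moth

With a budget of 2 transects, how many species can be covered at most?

6

Choosing L1, L3 covers {badger, newt, trout, frog, moth, otter} — 6 species.
No choice of 2 transects does better; here vole, deer are left uncovered.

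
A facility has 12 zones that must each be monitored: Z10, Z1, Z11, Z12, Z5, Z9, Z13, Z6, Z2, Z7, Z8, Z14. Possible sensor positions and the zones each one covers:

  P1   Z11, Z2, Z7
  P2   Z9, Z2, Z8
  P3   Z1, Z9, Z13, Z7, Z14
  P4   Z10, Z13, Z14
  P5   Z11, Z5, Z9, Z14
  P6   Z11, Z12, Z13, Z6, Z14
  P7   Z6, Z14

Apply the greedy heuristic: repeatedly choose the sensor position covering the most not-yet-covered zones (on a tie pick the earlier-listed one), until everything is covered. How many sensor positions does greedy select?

5

Pick 1: P3 covers 5 new zones (Z1, Z9, Z13, Z7, Z14).
Pick 2: P6 covers 3 new zones (Z11, Z12, Z6).
Pick 3: P2 covers 2 new zones (Z2, Z8).
Pick 4: P4 covers 1 new zones (Z10).
Pick 5: P5 covers 1 new zones (Z5).
Greedy uses 5 sensor positions.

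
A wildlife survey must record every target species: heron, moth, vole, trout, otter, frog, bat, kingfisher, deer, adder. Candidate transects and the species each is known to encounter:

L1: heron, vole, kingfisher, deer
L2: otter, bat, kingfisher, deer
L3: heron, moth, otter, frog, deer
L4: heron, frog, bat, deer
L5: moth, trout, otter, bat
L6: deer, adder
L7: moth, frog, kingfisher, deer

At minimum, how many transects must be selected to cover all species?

L1, L3, L5, L6 together cover {heron, moth, vole, trout, otter, frog, bat, kingfisher, deer, adder} — every species.
No 3 of the 7 transects cover everything (all 35 triples fall short), so 4 is minimum.

4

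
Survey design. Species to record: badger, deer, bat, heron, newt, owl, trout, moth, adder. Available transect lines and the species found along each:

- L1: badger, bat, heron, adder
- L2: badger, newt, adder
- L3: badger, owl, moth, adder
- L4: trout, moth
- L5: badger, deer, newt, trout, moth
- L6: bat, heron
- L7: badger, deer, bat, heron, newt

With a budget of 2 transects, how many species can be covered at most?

Choosing L1, L5 covers {badger, deer, bat, heron, newt, trout, moth, adder} — 8 species.
No choice of 2 transects does better; here owl is left uncovered.

8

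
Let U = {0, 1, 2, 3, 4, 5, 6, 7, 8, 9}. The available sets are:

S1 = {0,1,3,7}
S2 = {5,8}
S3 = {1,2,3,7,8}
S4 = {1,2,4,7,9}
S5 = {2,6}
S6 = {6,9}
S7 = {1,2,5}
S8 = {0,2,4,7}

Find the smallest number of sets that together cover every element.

4

S1, S2, S4, S5 together cover {0, 1, 2, 3, 4, 5, 6, 7, 8, 9} — every element.
No 3 of the 8 sets cover everything (all 56 triples fall short), so 4 is minimum.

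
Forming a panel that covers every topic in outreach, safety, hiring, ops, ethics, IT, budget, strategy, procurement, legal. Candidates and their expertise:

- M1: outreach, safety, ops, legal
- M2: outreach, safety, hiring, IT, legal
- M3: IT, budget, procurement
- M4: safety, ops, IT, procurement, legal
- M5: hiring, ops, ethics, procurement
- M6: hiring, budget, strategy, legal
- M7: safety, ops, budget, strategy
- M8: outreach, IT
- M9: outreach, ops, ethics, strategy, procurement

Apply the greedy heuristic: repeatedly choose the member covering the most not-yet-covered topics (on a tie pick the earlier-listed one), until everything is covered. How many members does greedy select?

3

Pick 1: M2 covers 5 new topics (outreach, safety, hiring, IT, legal).
Pick 2: M9 covers 4 new topics (ops, ethics, strategy, procurement).
Pick 3: M3 covers 1 new topics (budget).
Greedy uses 3 members.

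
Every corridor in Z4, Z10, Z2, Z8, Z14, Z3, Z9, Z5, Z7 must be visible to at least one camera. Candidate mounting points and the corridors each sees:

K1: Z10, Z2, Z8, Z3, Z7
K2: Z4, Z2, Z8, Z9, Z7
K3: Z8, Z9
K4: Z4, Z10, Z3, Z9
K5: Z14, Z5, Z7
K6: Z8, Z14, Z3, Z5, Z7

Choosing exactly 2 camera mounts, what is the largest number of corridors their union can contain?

8

Choosing K2, K6 covers {Z4, Z2, Z8, Z14, Z3, Z9, Z5, Z7} — 8 corridors.
No choice of 2 camera mounts does better; here Z10 is left uncovered.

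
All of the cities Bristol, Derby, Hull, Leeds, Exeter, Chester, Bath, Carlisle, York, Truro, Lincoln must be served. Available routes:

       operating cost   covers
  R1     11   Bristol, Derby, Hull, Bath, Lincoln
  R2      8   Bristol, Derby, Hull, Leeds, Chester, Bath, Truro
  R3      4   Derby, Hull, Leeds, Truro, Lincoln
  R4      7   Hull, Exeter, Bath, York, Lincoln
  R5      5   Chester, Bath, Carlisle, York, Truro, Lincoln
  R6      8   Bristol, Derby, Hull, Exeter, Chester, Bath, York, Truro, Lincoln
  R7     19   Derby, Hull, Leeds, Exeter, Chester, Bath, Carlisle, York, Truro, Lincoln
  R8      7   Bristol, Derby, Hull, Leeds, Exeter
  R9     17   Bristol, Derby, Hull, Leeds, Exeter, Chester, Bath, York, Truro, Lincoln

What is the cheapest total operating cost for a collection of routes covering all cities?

12

R5, R8 cover every city at operating cost 5 + 7 = 12.
Any cover uses at least 2 routes; among all covering selections none totals below 12.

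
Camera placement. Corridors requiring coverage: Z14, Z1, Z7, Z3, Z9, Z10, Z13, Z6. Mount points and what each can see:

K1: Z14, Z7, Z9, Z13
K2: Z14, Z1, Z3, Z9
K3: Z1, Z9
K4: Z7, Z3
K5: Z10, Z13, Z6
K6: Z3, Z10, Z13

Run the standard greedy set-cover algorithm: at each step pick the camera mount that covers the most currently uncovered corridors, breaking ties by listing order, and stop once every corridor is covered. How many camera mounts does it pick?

Pick 1: K1 covers 4 new corridors (Z14, Z7, Z9, Z13).
Pick 2: K2 covers 2 new corridors (Z1, Z3).
Pick 3: K5 covers 2 new corridors (Z10, Z6).
Greedy uses 3 camera mounts.

3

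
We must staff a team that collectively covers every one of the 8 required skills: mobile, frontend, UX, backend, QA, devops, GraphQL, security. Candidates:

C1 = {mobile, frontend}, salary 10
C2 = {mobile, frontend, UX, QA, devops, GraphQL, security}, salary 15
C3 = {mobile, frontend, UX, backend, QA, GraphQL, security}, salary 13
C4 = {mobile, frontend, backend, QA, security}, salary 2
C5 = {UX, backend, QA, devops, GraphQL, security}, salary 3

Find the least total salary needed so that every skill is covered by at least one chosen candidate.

C4, C5 cover every skill at salary 2 + 3 = 5.
Any cover uses at least 2 candidates; among all covering selections none totals below 5.

5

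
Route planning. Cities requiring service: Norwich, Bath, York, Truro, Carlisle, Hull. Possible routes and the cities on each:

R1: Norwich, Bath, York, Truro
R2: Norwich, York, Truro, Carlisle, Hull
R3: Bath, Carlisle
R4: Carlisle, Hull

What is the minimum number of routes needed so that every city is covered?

2

R1, R2 together cover {Norwich, Bath, York, Truro, Carlisle, Hull} — every city.
No single route contains all 6 cities, so 2 is optimal.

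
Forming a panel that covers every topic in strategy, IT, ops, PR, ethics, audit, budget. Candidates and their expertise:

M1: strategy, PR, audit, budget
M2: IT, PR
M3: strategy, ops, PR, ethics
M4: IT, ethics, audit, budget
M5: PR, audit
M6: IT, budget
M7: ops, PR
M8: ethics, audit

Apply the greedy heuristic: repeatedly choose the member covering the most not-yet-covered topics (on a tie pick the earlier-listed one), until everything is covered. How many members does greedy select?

Pick 1: M1 covers 4 new topics (strategy, PR, audit, budget).
Pick 2: M3 covers 2 new topics (ops, ethics).
Pick 3: M2 covers 1 new topics (IT).
Greedy uses 3 members. (The true minimum is 2.)

3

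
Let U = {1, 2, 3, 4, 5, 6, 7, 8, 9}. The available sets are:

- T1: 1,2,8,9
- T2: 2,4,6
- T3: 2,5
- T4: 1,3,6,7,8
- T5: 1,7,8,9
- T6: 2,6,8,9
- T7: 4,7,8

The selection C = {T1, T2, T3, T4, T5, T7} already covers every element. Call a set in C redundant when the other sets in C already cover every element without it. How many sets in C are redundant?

4

Drop T1: the rest still cover every element — redundant.
Drop T2: the rest still cover every element — redundant.
Drop T3: 5 uncovered — not redundant.
Drop T4: 3 uncovered — not redundant.
Drop T5: the rest still cover every element — redundant.
Drop T7: the rest still cover every element — redundant.
4 redundant: T1, T2, T5, T7.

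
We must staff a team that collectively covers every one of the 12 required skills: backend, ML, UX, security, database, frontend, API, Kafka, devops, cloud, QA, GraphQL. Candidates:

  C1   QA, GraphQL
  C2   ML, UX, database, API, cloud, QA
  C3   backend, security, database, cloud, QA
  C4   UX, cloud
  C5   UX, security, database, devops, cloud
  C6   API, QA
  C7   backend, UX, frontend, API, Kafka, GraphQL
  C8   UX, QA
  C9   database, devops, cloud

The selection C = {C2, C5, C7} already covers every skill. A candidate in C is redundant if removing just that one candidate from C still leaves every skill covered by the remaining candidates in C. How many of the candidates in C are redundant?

Drop C2: ML, QA uncovered — not redundant.
Drop C5: security, devops uncovered — not redundant.
Drop C7: backend, frontend, Kafka, GraphQL uncovered — not redundant.
None of the candidates in C is redundant.

0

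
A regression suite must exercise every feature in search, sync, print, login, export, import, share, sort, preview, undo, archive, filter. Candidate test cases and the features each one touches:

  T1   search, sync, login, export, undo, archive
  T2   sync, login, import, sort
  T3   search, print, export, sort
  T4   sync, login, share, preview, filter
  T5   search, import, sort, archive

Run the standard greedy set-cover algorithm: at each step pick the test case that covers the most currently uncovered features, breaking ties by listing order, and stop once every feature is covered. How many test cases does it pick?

Pick 1: T1 covers 6 new features (search, sync, login, export, undo, archive).
Pick 2: T4 covers 3 new features (share, preview, filter).
Pick 3: T2 covers 2 new features (import, sort).
Pick 4: T3 covers 1 new features (print).
Greedy uses 4 test cases.

4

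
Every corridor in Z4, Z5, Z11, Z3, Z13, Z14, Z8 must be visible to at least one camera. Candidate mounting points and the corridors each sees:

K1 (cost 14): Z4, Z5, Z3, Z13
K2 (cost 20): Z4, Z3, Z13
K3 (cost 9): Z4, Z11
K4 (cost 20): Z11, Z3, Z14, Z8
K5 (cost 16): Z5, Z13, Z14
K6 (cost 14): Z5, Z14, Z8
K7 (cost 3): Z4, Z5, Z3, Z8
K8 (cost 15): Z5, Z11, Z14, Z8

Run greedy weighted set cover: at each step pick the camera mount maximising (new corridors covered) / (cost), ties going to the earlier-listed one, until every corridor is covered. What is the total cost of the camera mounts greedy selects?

Pick 1: K7 adds 4 new (Z4, Z5, Z3, Z8) at cost 3 (ratio 4/3).
Pick 2: K8 adds 2 new (Z11, Z14) at cost 15 (ratio 2/15).
Pick 3: K1 adds 1 new (Z13) at cost 14 (ratio 1/14).
Greedy total cost: 3 + 15 + 14 = 32. (The true optimum is 28, so greedy overshoots here.)

32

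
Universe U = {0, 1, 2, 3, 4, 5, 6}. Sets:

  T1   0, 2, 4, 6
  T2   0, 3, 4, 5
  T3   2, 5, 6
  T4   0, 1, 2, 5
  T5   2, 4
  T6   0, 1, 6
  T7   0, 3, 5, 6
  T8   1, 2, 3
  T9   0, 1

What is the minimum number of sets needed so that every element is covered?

3

T1, T2, T4 together cover {0, 1, 2, 3, 4, 5, 6} — every element.
No 2 of the 9 sets cover everything (all 36 pairs fall short), so 3 is minimum.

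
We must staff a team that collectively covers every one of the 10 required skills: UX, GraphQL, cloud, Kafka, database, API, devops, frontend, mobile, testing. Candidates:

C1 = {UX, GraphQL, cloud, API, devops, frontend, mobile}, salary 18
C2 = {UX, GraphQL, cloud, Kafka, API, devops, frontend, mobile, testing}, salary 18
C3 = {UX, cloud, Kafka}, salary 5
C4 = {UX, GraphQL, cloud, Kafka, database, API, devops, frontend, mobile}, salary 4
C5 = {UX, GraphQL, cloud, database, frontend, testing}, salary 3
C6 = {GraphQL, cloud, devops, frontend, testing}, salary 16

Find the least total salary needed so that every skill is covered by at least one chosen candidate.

7

C4, C5 cover every skill at salary 4 + 3 = 7.
Any cover uses at least 2 candidates; among all covering selections none totals below 7.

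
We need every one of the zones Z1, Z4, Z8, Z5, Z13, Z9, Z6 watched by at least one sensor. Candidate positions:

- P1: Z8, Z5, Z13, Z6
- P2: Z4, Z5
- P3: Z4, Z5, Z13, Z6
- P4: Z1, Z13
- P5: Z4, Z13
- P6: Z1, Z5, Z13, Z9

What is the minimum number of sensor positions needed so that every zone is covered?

3

P1, P2, P6 together cover {Z1, Z4, Z8, Z5, Z13, Z9, Z6} — every zone.
No 2 of the 6 sensor positions cover everything (all 15 pairs fall short), so 3 is minimum.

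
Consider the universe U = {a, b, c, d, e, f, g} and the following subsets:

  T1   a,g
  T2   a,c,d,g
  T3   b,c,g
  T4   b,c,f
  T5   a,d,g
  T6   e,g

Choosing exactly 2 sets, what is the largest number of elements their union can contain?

6

Choosing T2, T4 covers {a, b, c, d, f, g} — 6 elements.
No choice of 2 sets does better; here e is left uncovered.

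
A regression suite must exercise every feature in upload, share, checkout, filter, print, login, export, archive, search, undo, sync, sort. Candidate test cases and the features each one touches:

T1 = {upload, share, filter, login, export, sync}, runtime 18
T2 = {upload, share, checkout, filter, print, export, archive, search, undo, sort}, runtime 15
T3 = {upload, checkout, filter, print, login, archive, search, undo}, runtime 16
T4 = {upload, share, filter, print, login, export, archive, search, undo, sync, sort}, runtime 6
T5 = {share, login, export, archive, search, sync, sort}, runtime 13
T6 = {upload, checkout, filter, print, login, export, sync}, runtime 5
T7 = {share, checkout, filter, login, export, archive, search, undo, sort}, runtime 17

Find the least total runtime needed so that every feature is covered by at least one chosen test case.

11

T4, T6 cover every feature at runtime 6 + 5 = 11.
Any cover uses at least 2 test cases; among all covering selections none totals below 11.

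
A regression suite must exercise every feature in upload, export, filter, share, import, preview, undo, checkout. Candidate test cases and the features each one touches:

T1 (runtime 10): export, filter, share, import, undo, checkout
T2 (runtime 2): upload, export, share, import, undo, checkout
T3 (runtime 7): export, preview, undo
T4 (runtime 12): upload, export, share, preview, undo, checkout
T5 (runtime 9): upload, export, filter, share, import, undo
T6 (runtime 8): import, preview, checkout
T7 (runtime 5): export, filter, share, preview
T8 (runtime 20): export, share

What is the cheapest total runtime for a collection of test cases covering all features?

7

T2, T7 cover every feature at runtime 2 + 5 = 7.
Any cover uses at least 2 test cases; among all covering selections none totals below 7.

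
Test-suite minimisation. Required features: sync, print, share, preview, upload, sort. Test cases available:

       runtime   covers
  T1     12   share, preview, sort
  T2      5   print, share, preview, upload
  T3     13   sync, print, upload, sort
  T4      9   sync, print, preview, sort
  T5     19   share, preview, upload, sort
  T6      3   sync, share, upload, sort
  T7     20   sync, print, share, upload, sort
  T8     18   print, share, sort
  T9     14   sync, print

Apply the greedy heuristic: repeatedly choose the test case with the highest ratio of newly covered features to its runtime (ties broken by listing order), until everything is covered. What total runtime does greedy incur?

8

Pick 1: T6 adds 4 new (sync, share, upload, sort) at runtime 3 (ratio 4/3).
Pick 2: T2 adds 2 new (print, preview) at runtime 5 (ratio 2/5).
Greedy total runtime: 3 + 5 = 8.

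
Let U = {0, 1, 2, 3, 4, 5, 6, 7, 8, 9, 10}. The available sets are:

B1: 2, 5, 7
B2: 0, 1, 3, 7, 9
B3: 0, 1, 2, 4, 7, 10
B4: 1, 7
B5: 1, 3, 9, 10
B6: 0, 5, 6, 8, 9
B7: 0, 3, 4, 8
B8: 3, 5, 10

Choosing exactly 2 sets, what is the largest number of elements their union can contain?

Choosing B3, B6 covers {0, 1, 2, 4, 5, 6, 7, 8, 9, 10} — 10 elements.
No choice of 2 sets does better; here 3 is left uncovered.

10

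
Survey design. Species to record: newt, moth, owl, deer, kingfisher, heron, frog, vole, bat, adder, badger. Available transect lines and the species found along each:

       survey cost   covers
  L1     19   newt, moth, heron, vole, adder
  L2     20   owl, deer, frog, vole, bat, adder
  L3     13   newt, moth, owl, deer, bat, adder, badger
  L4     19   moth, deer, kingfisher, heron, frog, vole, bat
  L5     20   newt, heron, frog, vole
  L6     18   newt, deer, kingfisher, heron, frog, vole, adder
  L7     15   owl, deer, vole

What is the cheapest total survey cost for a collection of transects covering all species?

L3, L6 cover every species at survey cost 13 + 18 = 31.
Any cover uses at least 2 transects; among all covering selections none totals below 31.

31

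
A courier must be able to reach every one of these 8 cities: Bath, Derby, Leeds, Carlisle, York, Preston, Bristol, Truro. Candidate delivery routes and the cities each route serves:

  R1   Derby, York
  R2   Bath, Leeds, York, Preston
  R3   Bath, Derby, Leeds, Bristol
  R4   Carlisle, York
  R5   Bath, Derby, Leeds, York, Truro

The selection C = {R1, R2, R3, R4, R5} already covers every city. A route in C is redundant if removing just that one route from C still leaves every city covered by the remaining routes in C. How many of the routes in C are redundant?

1

Drop R1: the rest still cover every city — redundant.
Drop R2: Preston uncovered — not redundant.
Drop R3: Bristol uncovered — not redundant.
Drop R4: Carlisle uncovered — not redundant.
Drop R5: Truro uncovered — not redundant.
1 redundant: R1.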